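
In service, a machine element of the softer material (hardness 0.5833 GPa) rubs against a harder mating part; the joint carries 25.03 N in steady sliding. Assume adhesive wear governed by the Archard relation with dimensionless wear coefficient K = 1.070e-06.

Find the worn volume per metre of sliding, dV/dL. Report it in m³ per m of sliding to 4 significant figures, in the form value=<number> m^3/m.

Each operation runs at exact precision; intermediates are printed rounded, and rounded just once, at four significant figures.
Convert: Hardness H = 0.5833 GPa = 5.833e+08 Pa.
Restated in SI base units: W = 25.03 N, H = 5.833e+08 Pa, K = 1.070e-06.
Sliding wear rate dV/dL = K·W/H, so: 1.070e-06 · 25.03 / 5.833e+08 = 4.591e-14 m³/m.

value=4.591e-14 m^3/m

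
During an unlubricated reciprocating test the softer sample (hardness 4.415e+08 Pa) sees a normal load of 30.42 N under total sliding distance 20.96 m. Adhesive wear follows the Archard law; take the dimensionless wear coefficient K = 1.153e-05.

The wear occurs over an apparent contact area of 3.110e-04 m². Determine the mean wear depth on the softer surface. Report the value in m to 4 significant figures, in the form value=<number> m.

value=5.354e-08 m

Shown intermediates are rounded. All working math carries exact precision, and one last rounding: 4 significant figures.
Working in SI base units: W = 30.42 N, H = 4.415e+08 Pa, K = 1.153e-05.
Archard volume V = K·W·L/H = 1.153e-05 · 30.42 · 20.96 / 4.415e+08 = 1.665e-11 m³.
Average depth h = V/A = 1.665e-11 / 3.110e-04 = 5.354e-08 m.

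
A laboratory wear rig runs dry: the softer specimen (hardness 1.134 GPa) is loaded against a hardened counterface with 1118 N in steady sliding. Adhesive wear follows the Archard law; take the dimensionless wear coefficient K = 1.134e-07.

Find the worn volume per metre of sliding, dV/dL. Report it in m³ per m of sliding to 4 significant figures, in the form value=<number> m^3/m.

Shown intermediates are rounded; each operation keeps full float precision. Rounded once at the end: 4 significant figures.
Convert: Hardness H = 1.134 GPa = 1.134e+09 Pa.
As SI base values: W = 1118 N, H = 1.134e+09 Pa, K = 1.134e-07.
The wear rate dV/dL = K·W/H — distance-free: 1.134e-07 · 1118 / 1.134e+09 = 1.118e-13 m³/m.

value=1.118e-13 m^3/m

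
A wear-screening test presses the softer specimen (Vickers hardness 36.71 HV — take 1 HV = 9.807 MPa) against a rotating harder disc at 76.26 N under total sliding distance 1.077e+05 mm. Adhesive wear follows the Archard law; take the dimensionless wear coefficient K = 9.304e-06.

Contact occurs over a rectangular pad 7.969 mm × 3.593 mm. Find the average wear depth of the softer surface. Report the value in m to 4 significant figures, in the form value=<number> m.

Intermediate values appear rounded; every step maintains exact precision; rounded just once: four significant figures.
Convert: Distance covered L = 1.077e+05 mm = 107.7 m.
Convert: Hardness H = 36.71 HV × 9.807 MPa/HV = 360.0 MPa = 3.600e+08 Pa.
Convert: Pad sides 7.969 mm × 3.593 mm = 0.007969 m × 0.003593 m. Contact area A = 0.007969 m × 0.003593 m = 2.863e-05 m².
SI base units throughout: W = 76.26 N, H = 3.600e+08 Pa, K = 9.304e-06.
Wear volume V = K·W·L/H = 9.304e-06 · 76.26 · 107.7 / 3.600e+08 = 2.123e-10 m³.
Depth h = V/A = 2.123e-10 / 2.863e-05 = 7.413e-06 m.

value=7.413e-06 m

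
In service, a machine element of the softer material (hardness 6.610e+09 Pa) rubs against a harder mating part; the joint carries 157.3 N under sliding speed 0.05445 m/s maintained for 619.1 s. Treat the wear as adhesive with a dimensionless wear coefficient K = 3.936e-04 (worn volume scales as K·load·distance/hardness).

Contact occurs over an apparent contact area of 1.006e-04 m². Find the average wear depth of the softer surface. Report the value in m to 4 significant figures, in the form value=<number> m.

All arithmetic carries full float precision. Printed values are rounded, and rounded once at the end to four significant figures.
Path length L = v·t = 0.05445 m/s × 619.1 s = 33.71 m.
Expressed in SI base units: W = 157.3 N, H = 6.610e+09 Pa, K = 3.936e-04.
Volume removed: V = K·W·L/H = 3.936e-04 · 157.3 · 33.71 / 6.610e+09 = 3.157e-10 m³.
Depth h = V/A = 3.157e-10 / 1.006e-04 = 3.139e-06 m.

value=3.139e-06 m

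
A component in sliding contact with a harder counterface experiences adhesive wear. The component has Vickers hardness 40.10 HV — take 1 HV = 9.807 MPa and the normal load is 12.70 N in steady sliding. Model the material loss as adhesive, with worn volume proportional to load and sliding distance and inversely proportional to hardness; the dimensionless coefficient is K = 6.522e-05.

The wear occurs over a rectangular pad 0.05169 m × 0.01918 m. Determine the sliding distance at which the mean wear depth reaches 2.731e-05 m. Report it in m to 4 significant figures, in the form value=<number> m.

value=1.286e+04 m

The algebra carries exact precision — the intermediates are displayed rounded. Rounded just once, at four significant digits.
Convert: Hardness H = 40.10 HV × 9.807 MPa/HV = 393.3 MPa = 3.933e+08 Pa.
Convert: Contact area A = 0.05169 m × 0.01918 m = 9.914e-04 m².
Restated in SI base units: W = 12.70 N, H = 3.933e+08 Pa, K = 6.522e-05.
Wearable volume V_lim = h_lim·A = 2.731e-05 · 9.914e-04 = 2.708e-08 m³.
Thus life L = V_lim·H/(K·W) = 2.708e-08 · 3.933e+08 / (6.522e-05 · 12.70) = 1.286e+04 m.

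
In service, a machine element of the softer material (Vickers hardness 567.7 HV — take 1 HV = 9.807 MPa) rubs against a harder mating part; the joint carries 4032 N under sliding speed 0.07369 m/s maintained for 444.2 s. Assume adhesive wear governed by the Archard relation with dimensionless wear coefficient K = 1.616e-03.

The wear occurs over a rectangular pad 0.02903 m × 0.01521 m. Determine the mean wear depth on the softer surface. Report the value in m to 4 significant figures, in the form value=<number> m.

value=8.676e-05 m

Every step holds full precision. Intermediates are printed rounded, and rounded just once, at four significant digits.
Path length L = v·t = 0.07369 m/s × 444.2 s = 32.73 m.
Hardness H = 567.7 HV × 9.807 MPa/HV = 5567 MPa = 5.567e+09 Pa.
Contact area A = 0.02903 m × 0.01521 m = 4.415e-04 m².
Working in SI base units: W = 4032 N, H = 5.567e+09 Pa, K = 1.616e-03.
Archard relation: V = K·W·L/H = 1.616e-03 · 4032 · 32.73 / 5.567e+09 = 3.831e-08 m³.
Depth h = V/A = 3.831e-08 / 4.415e-04 = 8.676e-05 m.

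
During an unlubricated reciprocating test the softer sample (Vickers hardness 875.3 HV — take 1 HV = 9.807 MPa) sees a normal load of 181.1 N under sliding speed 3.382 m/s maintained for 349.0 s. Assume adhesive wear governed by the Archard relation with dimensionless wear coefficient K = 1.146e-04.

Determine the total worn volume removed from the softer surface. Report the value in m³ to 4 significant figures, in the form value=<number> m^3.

Shown intermediates are rounded; the algebra maintains full precision, and a lone final rounding: four significant digits.
Distance covered L = v·t = 3.382 m/s × 349.0 s = 1180 m.
Hardness H = 875.3 HV × 9.807 MPa/HV = 8584 MPa = 8.584e+09 Pa.
In SI base units: W = 181.1 N, H = 8.584e+09 Pa, K = 1.146e-04.
By Archard's law, V = K·W·L/H = 1.146e-04 · 181.1 · 1180 / 8.584e+09 = 2.854e-09 m³.

value=2.854e-09 m^3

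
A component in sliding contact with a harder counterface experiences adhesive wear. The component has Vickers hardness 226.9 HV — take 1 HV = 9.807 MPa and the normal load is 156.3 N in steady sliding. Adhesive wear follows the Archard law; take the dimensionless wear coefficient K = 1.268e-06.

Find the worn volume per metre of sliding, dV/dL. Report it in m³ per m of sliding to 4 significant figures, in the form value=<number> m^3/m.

value=8.907e-14 m^3/m

Quoted intermediates are rounded, and the algebra keeps full float precision, and a lone final rounding, at four significant digits.
Convert: Hardness H = 226.9 HV × 9.807 MPa/HV = 2225 MPa = 2.225e+09 Pa.
In SI base units: W = 156.3 N, H = 2.225e+09 Pa, K = 1.268e-06.
The wear rate dV/dL = K·W/H, per unit distance: 1.268e-06 · 156.3 / 2.225e+09 = 8.907e-14 m³/m.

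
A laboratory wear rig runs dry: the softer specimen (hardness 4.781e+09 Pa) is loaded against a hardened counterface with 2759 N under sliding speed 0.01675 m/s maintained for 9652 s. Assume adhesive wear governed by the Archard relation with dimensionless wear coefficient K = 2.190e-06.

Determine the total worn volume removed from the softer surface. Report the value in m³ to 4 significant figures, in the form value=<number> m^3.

Intermediates are shown rounded. The algebra holds full float precision, and one last rounding: four significant figures.
Convert: Distance L = v·t = 0.01675 m/s × 9652 s = 161.7 m.
In SI base units: W = 2759 N, H = 4.781e+09 Pa, K = 2.190e-06.
Volume removed: V = K·W·L/H = 2.190e-06 · 2759 · 161.7 / 4.781e+09 = 2.043e-10 m³.

value=2.043e-10 m^3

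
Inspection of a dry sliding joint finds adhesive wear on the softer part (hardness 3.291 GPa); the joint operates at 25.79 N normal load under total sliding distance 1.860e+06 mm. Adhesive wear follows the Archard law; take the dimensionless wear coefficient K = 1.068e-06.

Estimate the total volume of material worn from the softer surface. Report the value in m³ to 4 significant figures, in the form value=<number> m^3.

value=1.557e-11 m^3

The algebra holds exact precision. Intermediates are printed rounded, and a lone final rounding, at four significant digits.
Path length L = 1.860e+06 mm = 1860 m.
Hardness H = 3.291 GPa = 3.291e+09 Pa.
Expressed in SI base units: W = 25.79 N, H = 3.291e+09 Pa, K = 1.068e-06.
By Archard's law, V = K·W·L/H = 1.068e-06 · 25.79 · 1860 / 3.291e+09 = 1.557e-11 m³.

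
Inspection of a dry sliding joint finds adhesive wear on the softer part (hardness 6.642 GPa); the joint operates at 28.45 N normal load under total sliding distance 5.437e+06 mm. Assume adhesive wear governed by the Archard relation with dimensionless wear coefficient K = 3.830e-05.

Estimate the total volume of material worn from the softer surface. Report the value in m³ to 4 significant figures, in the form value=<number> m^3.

Shown intermediates are rounded; all arithmetic keeps exact precision, and a lone final rounding, at four significant digits.
Total distance L = 5.437e+06 mm = 5437 m.
Hardness H = 6.642 GPa = 6.642e+09 Pa.
In SI base units: W = 28.45 N, H = 6.642e+09 Pa, K = 3.830e-05.
By Archard's law, V = K·W·L/H = 3.830e-05 · 28.45 · 5437 / 6.642e+09 = 8.920e-10 m³.

value=8.920e-10 m^3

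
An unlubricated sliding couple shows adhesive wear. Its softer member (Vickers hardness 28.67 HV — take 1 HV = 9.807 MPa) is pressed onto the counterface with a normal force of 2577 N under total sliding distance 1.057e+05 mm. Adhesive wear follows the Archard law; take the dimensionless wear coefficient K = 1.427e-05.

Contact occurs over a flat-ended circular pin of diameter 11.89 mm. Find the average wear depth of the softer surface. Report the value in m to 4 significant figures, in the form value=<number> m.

The algebra runs at full float precision — the intermediates appear rounded; rounded just once: four significant figures.
Convert: The distance L = 1.057e+05 mm = 105.7 m.
Convert: Hardness H = 28.67 HV × 9.807 MPa/HV = 281.2 MPa = 2.812e+08 Pa.
Convert: Pin diameter d = 11.89 mm = 0.01189 m. Contact area A = π·d²/4 = π·(0.01189 m)²/4 = 1.110e-04 m².
Expressed in SI base units: W = 2577 N, H = 2.812e+08 Pa, K = 1.427e-05.
The Archard volume V = K·W·L/H = 1.427e-05 · 2577 · 105.7 / 2.812e+08 = 1.382e-08 m³.
Mean wear depth h = V/A = 1.382e-08 / 1.110e-04 = 1.245e-04 m.

value=1.245e-04 m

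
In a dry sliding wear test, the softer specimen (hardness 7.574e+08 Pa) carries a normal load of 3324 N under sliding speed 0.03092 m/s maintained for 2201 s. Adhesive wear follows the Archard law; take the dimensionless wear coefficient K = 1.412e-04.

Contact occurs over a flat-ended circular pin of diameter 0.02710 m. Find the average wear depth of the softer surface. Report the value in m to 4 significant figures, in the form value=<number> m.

value=7.311e-05 m

Every step keeps full float precision, and intermediates are displayed rounded, and rounded just once to 4 significant digits.
Distance covered L = v·t = 0.03092 m/s × 2201 s = 68.05 m.
Contact area A = π·d²/4 = π·(0.02710 m)²/4 = 5.768e-04 m².
Restated in SI base units: W = 3324 N, H = 7.574e+08 Pa, K = 1.412e-04.
Archard volume V = K·W·L/H = 1.412e-04 · 3324 · 68.05 / 7.574e+08 = 4.217e-08 m³.
Mean depth h = V/A = 4.217e-08 / 5.768e-04 = 7.311e-05 m.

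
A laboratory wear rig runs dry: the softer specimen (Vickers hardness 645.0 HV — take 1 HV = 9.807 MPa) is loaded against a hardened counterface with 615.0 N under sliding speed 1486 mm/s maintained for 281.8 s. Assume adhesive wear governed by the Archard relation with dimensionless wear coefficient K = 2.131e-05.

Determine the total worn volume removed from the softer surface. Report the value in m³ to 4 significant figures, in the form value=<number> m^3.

value=8.676e-10 m^3

The computation carries full float precision, and intermediates are printed rounded. Rounded once at the end, at 4 significant digits.
Sliding speed v = 1486 mm/s = 1.486 m/s. Sliding distance L = v·t = 1.486 m/s × 281.8 s = 418.8 m.
Hardness H = 645.0 HV × 9.807 MPa/HV = 6326 MPa = 6.326e+09 Pa.
In SI base units: W = 615.0 N, H = 6.326e+09 Pa, K = 2.131e-05.
By Archard's law, V = K·W·L/H = 2.131e-05 · 615.0 · 418.8 / 6.326e+09 = 8.676e-10 m³.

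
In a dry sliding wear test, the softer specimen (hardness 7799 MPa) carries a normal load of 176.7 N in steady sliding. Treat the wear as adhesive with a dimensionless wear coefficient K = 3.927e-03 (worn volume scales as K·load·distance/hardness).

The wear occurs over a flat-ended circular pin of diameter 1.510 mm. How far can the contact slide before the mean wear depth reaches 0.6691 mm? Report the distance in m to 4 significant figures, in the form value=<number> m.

value=13.47 m

All arithmetic keeps full precision — intermediate values are displayed rounded. Rounded just once: four significant figures.
Hardness H = 7799 MPa = 7.799e+09 Pa.
Pin diameter d = 1.510 mm = 0.001510 m. Contact area A = π·d²/4 = π·(0.001510 m)²/4 = 1.791e-06 m².
Depth limit h_lim = 0.6691 mm = 6.691e-04 m.
As SI base values: W = 176.7 N, H = 7.799e+09 Pa, K = 3.927e-03.
Volume at the limit: V_lim = h_lim·A = 6.691e-04 · 1.791e-06 = 1.198e-09 m³.
Life L = V_lim·H/(K·W) = 1.198e-09 · 7.799e+09 / (3.927e-03 · 176.7) = 13.47 m.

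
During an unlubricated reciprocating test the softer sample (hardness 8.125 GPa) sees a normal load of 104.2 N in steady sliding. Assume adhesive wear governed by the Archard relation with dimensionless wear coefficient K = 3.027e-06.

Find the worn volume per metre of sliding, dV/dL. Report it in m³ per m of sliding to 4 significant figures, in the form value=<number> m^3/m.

value=3.882e-14 m^3/m

The algebra holds exact precision. Intermediates are printed rounded — one last rounding, at 4 significant figures.
Convert: Hardness H = 8.125 GPa = 8.125e+09 Pa.
As SI base values: W = 104.2 N, H = 8.125e+09 Pa, K = 3.027e-06.
Rate of wear dV/dL = K·W/H, so: 3.027e-06 · 104.2 / 8.125e+09 = 3.882e-14 m³/m.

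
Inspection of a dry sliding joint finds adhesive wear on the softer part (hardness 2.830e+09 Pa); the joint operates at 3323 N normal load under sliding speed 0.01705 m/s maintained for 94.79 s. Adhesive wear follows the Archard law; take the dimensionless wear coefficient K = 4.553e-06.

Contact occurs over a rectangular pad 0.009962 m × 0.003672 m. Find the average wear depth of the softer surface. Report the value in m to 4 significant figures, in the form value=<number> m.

value=2.362e-07 m

The computation maintains exact precision. Intermediates are displayed rounded, and a lone final rounding: 4 significant figures.
Convert: The distance L = v·t = 0.01705 m/s × 94.79 s = 1.616 m.
Convert: Contact area A = 0.009962 m × 0.003672 m = 3.658e-05 m².
Restated in SI base units: W = 3323 N, H = 2.830e+09 Pa, K = 4.553e-06.
Archard relation: V = K·W·L/H = 4.553e-06 · 3323 · 1.616 / 2.830e+09 = 8.640e-12 m³.
Mean depth h = V/A = 8.640e-12 / 3.658e-05 = 2.362e-07 m.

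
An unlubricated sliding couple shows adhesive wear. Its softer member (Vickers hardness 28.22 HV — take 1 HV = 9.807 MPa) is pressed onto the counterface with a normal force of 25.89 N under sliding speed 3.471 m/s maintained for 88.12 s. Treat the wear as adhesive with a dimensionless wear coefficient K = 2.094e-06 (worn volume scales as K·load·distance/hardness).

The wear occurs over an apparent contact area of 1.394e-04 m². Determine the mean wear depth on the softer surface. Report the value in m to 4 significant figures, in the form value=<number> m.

The intermediates appear rounded, and all arithmetic keeps full float precision; one last rounding, at 4 significant figures.
Convert: Distance L = v·t = 3.471 m/s × 88.12 s = 305.9 m.
Convert: Hardness H = 28.22 HV × 9.807 MPa/HV = 276.8 MPa = 2.768e+08 Pa.
Expressed in SI base units: W = 25.89 N, H = 2.768e+08 Pa, K = 2.094e-06.
Apply Archard: V = K·W·L/H = 2.094e-06 · 25.89 · 305.9 / 2.768e+08 = 5.992e-11 m³.
Average depth h = V/A = 5.992e-11 / 1.394e-04 = 4.298e-07 m.

value=4.298e-07 m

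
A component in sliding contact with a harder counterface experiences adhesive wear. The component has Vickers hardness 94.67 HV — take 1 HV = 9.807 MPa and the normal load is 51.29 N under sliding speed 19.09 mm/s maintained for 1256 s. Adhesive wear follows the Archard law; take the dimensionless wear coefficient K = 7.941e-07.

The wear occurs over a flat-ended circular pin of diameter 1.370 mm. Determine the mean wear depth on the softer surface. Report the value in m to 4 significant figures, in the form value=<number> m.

Intermediate values are displayed rounded, and all working math keeps full float precision — one final rounding to four significant digits.
Sliding speed v = 19.09 mm/s = 0.01909 m/s. Path length L = v·t = 0.01909 m/s × 1256 s = 23.98 m.
Hardness H = 94.67 HV × 9.807 MPa/HV = 928.4 MPa = 9.284e+08 Pa.
Pin diameter d = 1.370 mm = 0.001370 m. Contact area A = π·d²/4 = π·(0.001370 m)²/4 = 1.474e-06 m².
As SI base values: W = 51.29 N, H = 9.284e+08 Pa, K = 7.941e-07.
Archard volume V = K·W·L/H = 7.941e-07 · 51.29 · 23.98 / 9.284e+08 = 1.052e-12 m³.
Mean depth h = V/A = 1.052e-12 / 1.474e-06 = 7.135e-07 m.

value=7.135e-07 m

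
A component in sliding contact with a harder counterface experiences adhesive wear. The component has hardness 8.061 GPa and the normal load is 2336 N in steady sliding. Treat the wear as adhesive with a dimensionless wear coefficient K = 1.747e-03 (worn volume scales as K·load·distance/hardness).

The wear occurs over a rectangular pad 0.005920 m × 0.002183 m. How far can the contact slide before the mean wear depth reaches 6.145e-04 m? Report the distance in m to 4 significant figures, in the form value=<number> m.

Each operation maintains full float precision. Shown intermediates are rounded, and one last rounding to 4 significant figures.
Convert: Hardness H = 8.061 GPa = 8.061e+09 Pa.
Convert: Contact area A = 0.005920 m × 0.002183 m = 1.292e-05 m².
Collected in SI base units: W = 2336 N, H = 8.061e+09 Pa, K = 1.747e-03.
At the depth limit, V_lim = h_lim·A = 6.145e-04 · 1.292e-05 = 7.941e-09 m³.
So the life L = V_lim·H/(K·W) = 7.941e-09 · 8.061e+09 / (1.747e-03 · 2336) = 15.69 m.

value=15.69 m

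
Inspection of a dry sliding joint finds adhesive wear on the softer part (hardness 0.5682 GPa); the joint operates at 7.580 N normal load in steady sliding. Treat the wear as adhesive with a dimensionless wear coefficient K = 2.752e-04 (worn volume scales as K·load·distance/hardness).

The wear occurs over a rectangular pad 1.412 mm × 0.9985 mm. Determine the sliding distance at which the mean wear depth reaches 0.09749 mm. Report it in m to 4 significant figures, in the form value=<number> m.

Displayed values are rounded. Every step carries full float precision; rounded just once: 4 significant digits.
Hardness H = 0.5682 GPa = 5.682e+08 Pa.
Pad sides 1.412 mm × 0.9985 mm = 1.412e-03 m × 9.985e-04 m. Contact area A = 1.412e-03 m × 9.985e-04 m = 1.410e-06 m².
Depth limit h_lim = 0.09749 mm = 9.749e-05 m.
Working in SI base units: W = 7.580 N, H = 5.682e+08 Pa, K = 2.752e-04.
Permissible volume V_lim = h_lim·A = 9.749e-05 · 1.410e-06 = 1.374e-10 m³.
Life L = V_lim·H/(K·W) = 1.374e-10 · 5.682e+08 / (2.752e-04 · 7.580) = 37.44 m.

value=37.44 m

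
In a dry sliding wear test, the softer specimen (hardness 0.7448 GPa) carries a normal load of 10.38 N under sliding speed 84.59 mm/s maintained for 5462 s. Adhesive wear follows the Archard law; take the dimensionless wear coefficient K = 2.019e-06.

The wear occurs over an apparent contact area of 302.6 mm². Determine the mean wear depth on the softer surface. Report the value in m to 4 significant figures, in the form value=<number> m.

value=4.296e-08 m

The algebra holds exact precision. The intermediates are printed rounded, and a single final rounding: four significant digits.
Sliding speed v = 84.59 mm/s = 0.08459 m/s. Distance covered L = v·t = 0.08459 m/s × 5462 s = 462.0 m.
Hardness H = 0.7448 GPa = 7.448e+08 Pa.
Contact area A = 302.6 mm² = 3.026e-04 m².
In SI base units: W = 10.38 N, H = 7.448e+08 Pa, K = 2.019e-06.
Volume removed: V = K·W·L/H = 2.019e-06 · 10.38 · 462.0 / 7.448e+08 = 1.300e-11 m³.
Depth of wear h = V/A = 1.300e-11 / 3.026e-04 = 4.296e-08 m.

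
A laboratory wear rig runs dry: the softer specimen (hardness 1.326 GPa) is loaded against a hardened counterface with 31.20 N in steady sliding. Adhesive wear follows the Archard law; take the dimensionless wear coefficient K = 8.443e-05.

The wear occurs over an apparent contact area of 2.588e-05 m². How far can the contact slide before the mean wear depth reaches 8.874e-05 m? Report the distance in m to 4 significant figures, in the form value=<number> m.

All working math carries full precision — quoted intermediates are rounded. Rounded just once to 4 significant digits.
Convert: Hardness H = 1.326 GPa = 1.326e+09 Pa.
In SI base units: W = 31.20 N, H = 1.326e+09 Pa, K = 8.443e-05.
Wearable volume V_lim = h_lim·A = 8.874e-05 · 2.588e-05 = 2.297e-09 m³.
So the life L = V_lim·H/(K·W) = 2.297e-09 · 1.326e+09 / (8.443e-05 · 31.20) = 1156 m.

value=1156 m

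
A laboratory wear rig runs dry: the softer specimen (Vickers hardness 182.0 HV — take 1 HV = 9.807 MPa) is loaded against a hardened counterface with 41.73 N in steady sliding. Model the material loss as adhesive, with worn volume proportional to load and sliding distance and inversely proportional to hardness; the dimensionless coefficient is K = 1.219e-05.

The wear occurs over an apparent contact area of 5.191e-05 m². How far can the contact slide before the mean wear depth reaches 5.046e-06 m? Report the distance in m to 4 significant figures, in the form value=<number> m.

value=919.1 m

The intermediates appear rounded. Each operation maintains full float precision; one last rounding, at four significant figures.
Convert: Hardness H = 182.0 HV × 9.807 MPa/HV = 1785 MPa = 1.785e+09 Pa.
SI base units throughout: W = 41.73 N, H = 1.785e+09 Pa, K = 1.219e-05.
At the depth limit, V_lim = h_lim·A = 5.046e-06 · 5.191e-05 = 2.619e-10 m³.
Life L = V_lim·H/(K·W) = 2.619e-10 · 1.785e+09 / (1.219e-05 · 41.73) = 919.1 m.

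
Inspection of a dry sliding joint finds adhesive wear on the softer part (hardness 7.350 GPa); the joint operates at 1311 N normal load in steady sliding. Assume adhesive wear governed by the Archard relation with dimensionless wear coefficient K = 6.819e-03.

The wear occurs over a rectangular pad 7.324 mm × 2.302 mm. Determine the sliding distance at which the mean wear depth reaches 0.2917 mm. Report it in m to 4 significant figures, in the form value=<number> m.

Every step carries full precision; the intermediates are displayed rounded, and a single final rounding, at four significant digits.
Convert: Hardness H = 7.350 GPa = 7.350e+09 Pa.
Convert: Pad sides 7.324 mm × 2.302 mm = 0.007324 m × 0.002302 m. Contact area A = 0.007324 m × 0.002302 m = 1.686e-05 m².
Convert: Depth limit h_lim = 0.2917 mm = 2.917e-04 m.
SI base units throughout: W = 1311 N, H = 7.350e+09 Pa, K = 6.819e-03.
Limit volume V_lim = h_lim·A = 2.917e-04 · 1.686e-05 = 4.918e-09 m³.
So the life L = V_lim·H/(K·W) = 4.918e-09 · 7.350e+09 / (6.819e-03 · 1311) = 4.043 m.

value=4.043 m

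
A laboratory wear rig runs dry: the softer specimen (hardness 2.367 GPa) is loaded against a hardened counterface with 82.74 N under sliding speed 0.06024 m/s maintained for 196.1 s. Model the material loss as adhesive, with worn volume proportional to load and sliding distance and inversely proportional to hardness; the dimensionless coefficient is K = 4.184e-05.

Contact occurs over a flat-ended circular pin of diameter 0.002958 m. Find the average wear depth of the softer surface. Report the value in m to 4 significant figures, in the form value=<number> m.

The intermediates are printed rounded. The algebra holds full float precision; one final rounding to 4 significant figures.
Convert: Distance L = v·t = 0.06024 m/s × 196.1 s = 11.81 m.
Convert: Hardness H = 2.367 GPa = 2.367e+09 Pa.
Convert: Contact area A = π·d²/4 = π·(0.002958 m)²/4 = 6.872e-06 m².
Restated in SI base units: W = 82.74 N, H = 2.367e+09 Pa, K = 4.184e-05.
By Archard's law, V = K·W·L/H = 4.184e-05 · 82.74 · 11.81 / 2.367e+09 = 1.728e-11 m³.
Mean depth h = V/A = 1.728e-11 / 6.872e-06 = 2.514e-06 m.

value=2.514e-06 m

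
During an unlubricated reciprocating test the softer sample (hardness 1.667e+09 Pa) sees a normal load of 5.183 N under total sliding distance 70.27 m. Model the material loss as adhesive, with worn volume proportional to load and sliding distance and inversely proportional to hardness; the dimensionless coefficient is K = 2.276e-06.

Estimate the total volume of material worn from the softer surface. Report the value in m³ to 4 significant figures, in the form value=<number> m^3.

The computation holds full float precision, and the intermediates are shown rounded. Rounded once at the end to four significant digits.
In SI base units, W = 5.183 N, H = 1.667e+09 Pa, K = 2.276e-06.
Wear volume V = K·W·L/H = 2.276e-06 · 5.183 · 70.27 / 1.667e+09 = 4.973e-13 m³.

value=4.973e-13 m^3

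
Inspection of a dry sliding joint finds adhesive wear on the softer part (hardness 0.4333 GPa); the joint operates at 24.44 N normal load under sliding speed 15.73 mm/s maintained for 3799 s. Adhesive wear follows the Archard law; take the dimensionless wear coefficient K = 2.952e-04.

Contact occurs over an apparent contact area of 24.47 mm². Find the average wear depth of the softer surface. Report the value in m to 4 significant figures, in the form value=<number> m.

value=4.066e-05 m

Printed values are rounded. Every step runs at full precision. Rounded just once: four significant digits.
Convert: Sliding speed v = 15.73 mm/s = 0.01573 m/s. Total distance L = v·t = 0.01573 m/s × 3799 s = 59.76 m.
Convert: Hardness H = 0.4333 GPa = 4.333e+08 Pa.
Convert: Contact area A = 24.47 mm² = 2.447e-05 m².
Collected in SI base units: W = 24.44 N, H = 4.333e+08 Pa, K = 2.952e-04.
Worn volume V = K·W·L/H = 2.952e-04 · 24.44 · 59.76 / 4.333e+08 = 9.950e-10 m³.
Average depth h = V/A = 9.950e-10 / 2.447e-05 = 4.066e-05 m.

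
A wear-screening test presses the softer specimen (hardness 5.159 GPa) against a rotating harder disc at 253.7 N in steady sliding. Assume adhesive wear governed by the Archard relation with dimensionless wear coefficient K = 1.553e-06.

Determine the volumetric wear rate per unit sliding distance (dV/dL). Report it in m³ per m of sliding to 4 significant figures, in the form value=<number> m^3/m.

value=7.637e-14 m^3/m

Displayed values are rounded, and each operation maintains exact precision. Rounded once at the end: 4 significant figures.
Hardness H = 5.159 GPa = 5.159e+09 Pa.
Expressed in SI base units: W = 253.7 N, H = 5.159e+09 Pa, K = 1.553e-06.
The wear rate dV/dL = K·W/H (no L dependence): 1.553e-06 · 253.7 / 5.159e+09 = 7.637e-14 m³/m.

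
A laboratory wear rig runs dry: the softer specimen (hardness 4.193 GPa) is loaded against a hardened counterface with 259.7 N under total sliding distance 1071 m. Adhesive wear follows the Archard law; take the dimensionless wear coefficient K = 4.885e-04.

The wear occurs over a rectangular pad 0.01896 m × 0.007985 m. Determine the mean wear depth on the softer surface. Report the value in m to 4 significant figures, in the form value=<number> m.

Quoted intermediates are rounded, and the algebra runs at full precision. Rounded once at the end to 4 significant figures.
Hardness H = 4.193 GPa = 4.193e+09 Pa.
Contact area A = 0.01896 m × 0.007985 m = 1.514e-04 m².
In SI base units, W = 259.7 N, H = 4.193e+09 Pa, K = 4.885e-04.
Worn volume V = K·W·L/H = 4.885e-04 · 259.7 · 1071 / 4.193e+09 = 3.240e-08 m³.
Depth h = V/A = 3.240e-08 / 1.514e-04 = 2.140e-04 m.

value=2.140e-04 m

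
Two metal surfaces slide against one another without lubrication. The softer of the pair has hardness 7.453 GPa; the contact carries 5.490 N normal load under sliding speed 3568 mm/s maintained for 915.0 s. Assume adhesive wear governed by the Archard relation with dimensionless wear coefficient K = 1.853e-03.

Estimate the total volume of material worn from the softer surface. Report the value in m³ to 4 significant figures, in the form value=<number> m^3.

Printed values are rounded — the algebra keeps exact precision. Rounded just once to four significant figures.
Convert: Sliding speed v = 3568 mm/s = 3.568 m/s. The distance L = v·t = 3.568 m/s × 915.0 s = 3265 m.
Convert: Hardness H = 7.453 GPa = 7.453e+09 Pa.
SI base units throughout: W = 5.490 N, H = 7.453e+09 Pa, K = 1.853e-03.
The Archard volume V = K·W·L/H = 1.853e-03 · 5.490 · 3265 / 7.453e+09 = 4.456e-09 m³.

value=4.456e-09 m^3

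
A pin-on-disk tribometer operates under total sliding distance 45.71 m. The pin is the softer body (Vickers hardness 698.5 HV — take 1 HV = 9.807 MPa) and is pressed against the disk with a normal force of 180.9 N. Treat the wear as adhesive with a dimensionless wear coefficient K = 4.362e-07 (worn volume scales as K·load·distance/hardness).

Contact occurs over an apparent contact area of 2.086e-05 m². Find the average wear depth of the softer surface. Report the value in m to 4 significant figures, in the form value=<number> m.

Intermediates are printed rounded; all working math holds exact precision; a lone final rounding: four significant figures.
Convert: Hardness H = 698.5 HV × 9.807 MPa/HV = 6850 MPa = 6.850e+09 Pa.
Collected in SI base units: W = 180.9 N, H = 6.850e+09 Pa, K = 4.362e-07.
The Archard volume V = K·W·L/H = 4.362e-07 · 180.9 · 45.71 / 6.850e+09 = 5.265e-13 m³.
Depth h = V/A = 5.265e-13 / 2.086e-05 = 2.524e-08 m.

value=2.524e-08 m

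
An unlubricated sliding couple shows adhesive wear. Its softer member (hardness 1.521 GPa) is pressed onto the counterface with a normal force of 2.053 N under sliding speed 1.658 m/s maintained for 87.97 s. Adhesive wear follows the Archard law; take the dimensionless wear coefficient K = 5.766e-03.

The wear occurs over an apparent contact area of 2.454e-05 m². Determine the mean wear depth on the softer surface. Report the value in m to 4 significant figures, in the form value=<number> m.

value=4.626e-05 m

The algebra carries exact precision — intermediate values are displayed rounded. Rounded once at the end: 4 significant digits.
Convert: Sliding distance L = v·t = 1.658 m/s × 87.97 s = 145.9 m.
Convert: Hardness H = 1.521 GPa = 1.521e+09 Pa.
Expressed in SI base units: W = 2.053 N, H = 1.521e+09 Pa, K = 5.766e-03.
Volume removed: V = K·W·L/H = 5.766e-03 · 2.053 · 145.9 / 1.521e+09 = 1.135e-09 m³.
Mean wear depth h = V/A = 1.135e-09 / 2.454e-05 = 4.626e-05 m.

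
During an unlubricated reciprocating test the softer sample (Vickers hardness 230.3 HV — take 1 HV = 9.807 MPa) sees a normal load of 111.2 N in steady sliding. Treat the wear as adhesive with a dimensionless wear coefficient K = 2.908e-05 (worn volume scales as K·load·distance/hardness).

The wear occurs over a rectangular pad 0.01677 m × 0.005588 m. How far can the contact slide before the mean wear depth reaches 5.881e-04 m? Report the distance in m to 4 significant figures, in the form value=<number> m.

value=3.849e+04 m

The computation runs at full float precision, and intermediates are printed rounded, and a lone final rounding: 4 significant digits.
Hardness H = 230.3 HV × 9.807 MPa/HV = 2259 MPa = 2.259e+09 Pa.
Contact area A = 0.01677 m × 0.005588 m = 9.371e-05 m².
In SI base units: W = 111.2 N, H = 2.259e+09 Pa, K = 2.908e-05.
Volume at the limit: V_lim = h_lim·A = 5.881e-04 · 9.371e-05 = 5.511e-08 m³.
Sliding life L = V_lim·H/(K·W) = 5.511e-08 · 2.259e+09 / (2.908e-05 · 111.2) = 3.849e+04 m.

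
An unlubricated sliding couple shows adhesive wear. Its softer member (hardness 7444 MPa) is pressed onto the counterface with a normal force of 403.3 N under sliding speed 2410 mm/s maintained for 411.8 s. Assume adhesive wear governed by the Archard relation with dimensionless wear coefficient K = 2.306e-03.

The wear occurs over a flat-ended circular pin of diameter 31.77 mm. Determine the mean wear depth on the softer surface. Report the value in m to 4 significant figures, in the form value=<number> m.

value=1.564e-04 m

Intermediates are printed rounded. The computation holds exact precision, and rounded just once to four significant digits.
Convert: Sliding speed v = 2410 mm/s = 2.410 m/s. Path length L = v·t = 2.410 m/s × 411.8 s = 992.4 m.
Convert: Hardness H = 7444 MPa = 7.444e+09 Pa.
Convert: Pin diameter d = 31.77 mm = 0.03177 m. Contact area A = π·d²/4 = π·(0.03177 m)²/4 = 7.927e-04 m².
In SI base units: W = 403.3 N, H = 7.444e+09 Pa, K = 2.306e-03.
Volume removed: V = K·W·L/H = 2.306e-03 · 403.3 · 992.4 / 7.444e+09 = 1.240e-07 m³.
Mean depth h = V/A = 1.240e-07 / 7.927e-04 = 1.564e-04 m.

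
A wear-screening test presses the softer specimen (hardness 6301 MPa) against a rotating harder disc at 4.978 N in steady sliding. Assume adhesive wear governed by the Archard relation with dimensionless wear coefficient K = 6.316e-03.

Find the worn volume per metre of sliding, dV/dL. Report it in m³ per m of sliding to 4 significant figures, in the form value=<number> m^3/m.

The intermediates appear rounded — all working math holds full precision. Rounded just once, at four significant figures.
Hardness H = 6301 MPa = 6.301e+09 Pa.
In SI base units: W = 4.978 N, H = 6.301e+09 Pa, K = 6.316e-03.
Sliding wear rate dV/dL = K·W/H (no L dependence): 6.316e-03 · 4.978 / 6.301e+09 = 4.990e-12 m³/m.

value=4.990e-12 m^3/m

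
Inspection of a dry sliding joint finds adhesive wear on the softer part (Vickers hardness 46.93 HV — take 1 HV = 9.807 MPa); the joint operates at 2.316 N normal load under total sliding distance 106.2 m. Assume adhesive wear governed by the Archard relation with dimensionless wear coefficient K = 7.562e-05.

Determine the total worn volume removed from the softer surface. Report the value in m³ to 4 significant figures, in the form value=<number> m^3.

value=4.041e-11 m^3

Intermediate values are shown rounded, and every step keeps full precision; rounded just once to 4 significant digits.
Hardness H = 46.93 HV × 9.807 MPa/HV = 460.2 MPa = 4.602e+08 Pa.
Expressed in SI base units: W = 2.316 N, H = 4.602e+08 Pa, K = 7.562e-05.
Worn volume V = K·W·L/H = 7.562e-05 · 2.316 · 106.2 / 4.602e+08 = 4.041e-11 m³.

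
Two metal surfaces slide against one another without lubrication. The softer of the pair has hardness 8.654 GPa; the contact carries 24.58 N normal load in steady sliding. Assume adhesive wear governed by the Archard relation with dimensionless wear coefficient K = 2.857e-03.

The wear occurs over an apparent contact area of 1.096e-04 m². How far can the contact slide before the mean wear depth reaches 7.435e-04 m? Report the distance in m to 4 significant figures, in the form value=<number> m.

value=1.004e+04 m

Intermediate values are shown rounded, and all arithmetic carries full float precision — a single final rounding, at four significant figures.
Convert: Hardness H = 8.654 GPa = 8.654e+09 Pa.
Collected in SI base units: W = 24.58 N, H = 8.654e+09 Pa, K = 2.857e-03.
Permissible volume V_lim = h_lim·A = 7.435e-04 · 1.096e-04 = 8.149e-08 m³.
Life L = V_lim·H/(K·W) = 8.149e-08 · 8.654e+09 / (2.857e-03 · 24.58) = 1.004e+04 m.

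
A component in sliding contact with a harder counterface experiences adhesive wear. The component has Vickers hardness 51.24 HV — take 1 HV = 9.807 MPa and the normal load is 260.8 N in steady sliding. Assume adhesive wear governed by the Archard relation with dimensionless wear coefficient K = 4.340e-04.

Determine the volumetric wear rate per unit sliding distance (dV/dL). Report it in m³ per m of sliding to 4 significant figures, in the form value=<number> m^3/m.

All working math maintains full float precision — intermediates are displayed rounded — one final rounding: four significant figures.
Hardness H = 51.24 HV × 9.807 MPa/HV = 502.5 MPa = 5.025e+08 Pa.
Expressed in SI base units: W = 260.8 N, H = 5.025e+08 Pa, K = 4.340e-04.
Rate of wear dV/dL = K·W/H — distance-free: 4.340e-04 · 260.8 / 5.025e+08 = 2.252e-10 m³/m.

value=2.252e-10 m^3/m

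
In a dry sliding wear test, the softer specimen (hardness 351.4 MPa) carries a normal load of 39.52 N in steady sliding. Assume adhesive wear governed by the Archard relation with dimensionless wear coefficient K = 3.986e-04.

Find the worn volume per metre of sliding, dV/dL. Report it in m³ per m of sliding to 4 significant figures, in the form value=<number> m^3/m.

Quoted intermediates are rounded. All working math carries exact precision. Rounded just once to four significant digits.
Hardness H = 351.4 MPa = 3.514e+08 Pa.
As SI base values: W = 39.52 N, H = 3.514e+08 Pa, K = 3.986e-04.
Wear rate dV/dL = K·W/H, per unit distance: 3.986e-04 · 39.52 / 3.514e+08 = 4.483e-11 m³/m.

value=4.483e-11 m^3/m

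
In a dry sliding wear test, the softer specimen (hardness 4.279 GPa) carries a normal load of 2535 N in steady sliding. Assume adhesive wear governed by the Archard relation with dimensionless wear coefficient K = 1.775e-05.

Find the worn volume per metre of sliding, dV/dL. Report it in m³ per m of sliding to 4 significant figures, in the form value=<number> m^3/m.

The intermediates are shown rounded, and each operation keeps full float precision. Rounded just once to 4 significant digits.
Hardness H = 4.279 GPa = 4.279e+09 Pa.
In SI base units: W = 2535 N, H = 4.279e+09 Pa, K = 1.775e-05.
Sliding wear rate dV/dL = K·W/H (no L dependence): 1.775e-05 · 2535 / 4.279e+09 = 1.052e-11 m³/m.

value=1.052e-11 m^3/m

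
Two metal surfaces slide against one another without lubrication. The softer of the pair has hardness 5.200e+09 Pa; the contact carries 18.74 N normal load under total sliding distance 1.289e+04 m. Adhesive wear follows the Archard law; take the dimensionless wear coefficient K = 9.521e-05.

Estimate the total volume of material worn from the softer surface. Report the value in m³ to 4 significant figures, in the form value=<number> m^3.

value=4.423e-09 m^3

Printed values are rounded — all working math carries full precision; a single final rounding to four significant figures.
SI base units throughout: W = 18.74 N, H = 5.200e+09 Pa, K = 9.521e-05.
Archard volume V = K·W·L/H = 9.521e-05 · 18.74 · 1.289e+04 / 5.200e+09 = 4.423e-09 m³.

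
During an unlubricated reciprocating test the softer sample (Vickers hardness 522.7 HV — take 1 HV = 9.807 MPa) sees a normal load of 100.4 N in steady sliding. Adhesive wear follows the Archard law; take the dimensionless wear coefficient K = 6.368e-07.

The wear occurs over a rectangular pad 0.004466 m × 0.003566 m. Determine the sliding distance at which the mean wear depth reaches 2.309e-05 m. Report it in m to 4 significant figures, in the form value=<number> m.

Each operation carries exact precision; intermediates are displayed rounded. Rounded just once, at 4 significant figures.
Convert: Hardness H = 522.7 HV × 9.807 MPa/HV = 5126 MPa = 5.126e+09 Pa.
Convert: Contact area A = 0.004466 m × 0.003566 m = 1.593e-05 m².
Restated in SI base units: W = 100.4 N, H = 5.126e+09 Pa, K = 6.368e-07.
Volume at the limit: V_lim = h_lim·A = 2.309e-05 · 1.593e-05 = 3.677e-10 m³.
Inverting, life L = V_lim·H/(K·W) = 3.677e-10 · 5.126e+09 / (6.368e-07 · 100.4) = 2.948e+04 m.

value=2.948e+04 m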